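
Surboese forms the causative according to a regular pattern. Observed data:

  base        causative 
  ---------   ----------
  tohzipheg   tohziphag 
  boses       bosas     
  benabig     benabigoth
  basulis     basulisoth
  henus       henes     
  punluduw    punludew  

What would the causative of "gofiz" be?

"gofiz" has last vowel 'i'. The stems whose last vowel is 'i' (benabig → benabigoth, basulis → basulisoth) add -oth.
The other patterns: stems whose last vowel is 'e' change the last vowel to 'a'; stems whose last vowel is 'u' change the last vowel to 'e'.
So gofiz → gofizoth.

gofizoth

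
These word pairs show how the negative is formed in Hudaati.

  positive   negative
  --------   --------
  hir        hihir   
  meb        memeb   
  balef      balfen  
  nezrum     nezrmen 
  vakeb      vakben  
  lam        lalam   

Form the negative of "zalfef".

zalffen

lam and nezrum both end in -m yet inflect differently (lalam, nezrmen), so the final letter is not what conditions the rule; the number of vowels is.
"zalfef" has 2 vowels. The stems with 2 vowels (nezrum → nezrmen, vakeb → vakben, balef → balfen) delete the last vowel and add -en.
So zalfef → zalffen.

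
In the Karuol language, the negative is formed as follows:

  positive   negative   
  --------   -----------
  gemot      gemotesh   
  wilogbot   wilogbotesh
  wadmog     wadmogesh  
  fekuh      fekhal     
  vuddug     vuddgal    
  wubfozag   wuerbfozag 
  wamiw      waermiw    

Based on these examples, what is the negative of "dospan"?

"dospan" has last vowel 'a'. The one such stem in the data (wubfozag → wuerbfozag) inserts -er- after the first vowel (as does wamiw), so the same rule applies.
The other patterns: stems whose last vowel is 'o' add -esh; stems whose last vowel is 'u' delete the last vowel and add -al.
So dospan → doerspan.

doerspan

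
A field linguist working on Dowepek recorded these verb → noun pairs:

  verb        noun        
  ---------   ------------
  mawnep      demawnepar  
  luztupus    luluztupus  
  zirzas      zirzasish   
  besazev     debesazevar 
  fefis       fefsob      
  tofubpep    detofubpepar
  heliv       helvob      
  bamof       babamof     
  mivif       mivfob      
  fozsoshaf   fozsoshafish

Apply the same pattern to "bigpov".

bibigpov

bamof and fozsoshaf both end in -f yet inflect differently (babamof, fozsoshafish), so the final letter is not what conditions the rule; the last vowel is.
"bigpov" has last vowel 'o'. The one such stem in the data (bamof → babamof) repeats the first consonant+vowel as a prefix (as does luztupus), so the same rule applies.
The other patterns: stems whose last vowel is 'e' add de- … -ar around the stem; stems whose last vowel is 'a' add -ish; stems whose last vowel is 'i' delete the last vowel and add -ob.
So bigpov → bibigpov.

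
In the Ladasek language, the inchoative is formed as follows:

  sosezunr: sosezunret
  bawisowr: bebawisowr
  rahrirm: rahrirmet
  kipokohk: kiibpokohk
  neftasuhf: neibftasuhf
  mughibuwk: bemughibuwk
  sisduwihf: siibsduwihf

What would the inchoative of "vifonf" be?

"vifonf" has second-to-last letter 'n'. The one such stem in the data (sosezunr → sosezunret) adds -et, so the same rule applies.
The other patterns: stems whose second-to-last letter is 'h' insert -ib- after the first vowel; stems whose second-to-last letter is 'w' add the prefix be-.
So vifonf → vifonfet.

vifonfet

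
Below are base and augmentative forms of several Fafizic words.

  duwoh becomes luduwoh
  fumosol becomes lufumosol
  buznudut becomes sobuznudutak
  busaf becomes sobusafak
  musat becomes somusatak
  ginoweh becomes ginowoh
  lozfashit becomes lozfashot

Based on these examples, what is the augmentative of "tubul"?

sotubulak

duwoh and ginoweh both end in -h yet inflect differently (luduwoh, ginowoh), so the final letter is not what conditions the rule; the last vowel is.
"tubul" has last vowel 'u'. The one such stem in the data (buznudut → sobuznudutak) adds so- … -ak around the stem, so the same rule applies.
So tubul → sotubulak.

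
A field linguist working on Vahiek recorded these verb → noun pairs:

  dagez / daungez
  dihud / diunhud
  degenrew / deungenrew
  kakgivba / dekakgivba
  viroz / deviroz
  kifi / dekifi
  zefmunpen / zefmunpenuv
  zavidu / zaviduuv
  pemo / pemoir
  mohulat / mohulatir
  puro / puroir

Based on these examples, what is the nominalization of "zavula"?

dagez and viroz both end in -z yet inflect differently (daungez, deviroz), so the final letter is not what conditions the rule; the first letter is.
"zavula" begins with z-. The stems beginning with z- (zefmunpen → zefmunpenuv, zavidu → zaviduuv) add -uv.
So zavula → zavulauv.

zavulauv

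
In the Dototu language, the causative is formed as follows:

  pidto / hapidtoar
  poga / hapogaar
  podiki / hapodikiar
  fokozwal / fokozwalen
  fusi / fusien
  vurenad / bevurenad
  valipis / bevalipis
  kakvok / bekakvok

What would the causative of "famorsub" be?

famorsuben

"famorsub" begins with f-. The stems beginning with f- (fokozwal → fokozwalen, fusi → fusien) add -en.
So famorsub → famorsuben.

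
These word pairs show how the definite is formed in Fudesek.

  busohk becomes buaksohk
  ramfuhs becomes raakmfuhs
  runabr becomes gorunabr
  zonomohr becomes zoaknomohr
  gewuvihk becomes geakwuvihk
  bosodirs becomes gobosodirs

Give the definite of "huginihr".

"huginihr" has second-to-last letter 'h'. The stems whose second-to-last letter is 'h' (ramfuhs → raakmfuhs, busohk → buaksohk, zonomohr → zoaknomohr) insert -ak- after the first vowel.
So huginihr → huakginihr.

huakginihr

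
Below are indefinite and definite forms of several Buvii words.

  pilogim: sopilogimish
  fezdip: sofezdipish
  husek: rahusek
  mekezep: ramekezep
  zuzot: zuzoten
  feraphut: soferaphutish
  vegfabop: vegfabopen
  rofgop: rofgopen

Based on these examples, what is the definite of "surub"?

sosurubish

mekezep and vegfabop both end in -p yet inflect differently (ramekezep, vegfabopen), so the final letter is not what conditions the rule; the last vowel is.
"surub" has last vowel 'u'. The one such stem in the data (feraphut → soferaphutish) adds so- … -ish around the stem, so the same rule applies.
So surub → sosurubish.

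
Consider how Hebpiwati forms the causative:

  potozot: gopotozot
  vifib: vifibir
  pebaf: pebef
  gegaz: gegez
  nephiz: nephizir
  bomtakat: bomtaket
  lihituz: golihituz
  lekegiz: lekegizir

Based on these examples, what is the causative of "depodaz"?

depodez

gegaz and nephiz both end in -z yet inflect differently (gegez, nephizir), so the final letter is not what conditions the rule; the last vowel is.
"depodaz" has last vowel 'a'. The stems whose last vowel is 'a' (pebaf → pebef, bomtakat → bomtaket, gegaz → gegez) change the last vowel to 'e'.
The other patterns: stems whose last vowel is 'i' add -ir; stems whose last vowel is 'o' or 'u' add the prefix go-.
So depodaz → depodez.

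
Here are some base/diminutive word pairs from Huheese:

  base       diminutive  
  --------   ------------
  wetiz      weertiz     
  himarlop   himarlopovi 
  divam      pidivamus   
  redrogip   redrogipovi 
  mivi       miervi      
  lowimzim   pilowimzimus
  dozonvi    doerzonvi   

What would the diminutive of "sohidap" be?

sohidapovi

"sohidap" ends in -p. The stems ending in -p (redrogip → redrogipovi, himarlop → himarlopovi) add -ovi.
So sohidap → sohidapovi.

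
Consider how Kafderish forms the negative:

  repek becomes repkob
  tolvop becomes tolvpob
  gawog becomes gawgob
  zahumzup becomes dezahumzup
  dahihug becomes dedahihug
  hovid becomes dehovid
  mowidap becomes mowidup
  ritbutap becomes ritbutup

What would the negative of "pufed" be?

tolvop and zahumzup both end in -p yet inflect differently (tolvpob, dezahumzup), so the final letter is not what conditions the rule; the last vowel is.
"pufed" has last vowel 'e'. The one such stem in the data (repek → repkob) deletes the last vowel and adds -ob (as do tolvop, gawog), so the same rule applies.
The other patterns: stems whose last vowel is 'i' or 'u' add the prefix de-; stems whose last vowel is 'a' change the last vowel to 'u'.
So pufed → pufdob.

pufdob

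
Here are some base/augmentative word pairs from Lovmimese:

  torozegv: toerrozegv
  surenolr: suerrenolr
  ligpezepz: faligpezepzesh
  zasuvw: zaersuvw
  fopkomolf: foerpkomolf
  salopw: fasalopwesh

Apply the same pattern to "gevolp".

geervolp

"gevolp" has second-to-last letter 'l'. The stems whose second-to-last letter is 'l' (surenolr → suerrenolr, fopkomolf → foerpkomolf) insert -er- after the first vowel.
So gevolp → geervolp.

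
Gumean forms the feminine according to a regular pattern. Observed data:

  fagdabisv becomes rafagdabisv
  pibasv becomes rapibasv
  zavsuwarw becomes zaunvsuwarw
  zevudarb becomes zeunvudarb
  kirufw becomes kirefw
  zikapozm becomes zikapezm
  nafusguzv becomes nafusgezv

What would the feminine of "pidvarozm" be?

zavsuwarw and kirufw both end in -w yet inflect differently (zaunvsuwarw, kirefw), so the final letter is not what conditions the rule; the second-to-last letter is.
"pidvarozm" has second-to-last letter 'z'. The stems whose second-to-last letter is 'z' (zikapozm → zikapezm, nafusguzv → nafusgezv) change the last vowel to 'e'.
The other patterns: stems whose second-to-last letter is 's' add the prefix ra-; stems whose second-to-last letter is 'r' insert -un- after the first vowel.
So pidvarozm → pidvarezm.

pidvarezm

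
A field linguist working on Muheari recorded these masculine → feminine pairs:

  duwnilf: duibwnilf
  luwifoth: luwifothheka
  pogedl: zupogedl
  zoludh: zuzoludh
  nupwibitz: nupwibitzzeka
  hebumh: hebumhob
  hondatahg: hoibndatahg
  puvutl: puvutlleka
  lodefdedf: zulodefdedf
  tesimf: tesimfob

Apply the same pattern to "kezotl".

"kezotl" has second-to-last letter 't'. The stems whose second-to-last letter is 't' (puvutl → puvutlleka, nupwibitz → nupwibitzzeka, luwifoth → luwifothheka) double the final consonant and add -eka.
So kezotl → kezotlleka.

kezotlleka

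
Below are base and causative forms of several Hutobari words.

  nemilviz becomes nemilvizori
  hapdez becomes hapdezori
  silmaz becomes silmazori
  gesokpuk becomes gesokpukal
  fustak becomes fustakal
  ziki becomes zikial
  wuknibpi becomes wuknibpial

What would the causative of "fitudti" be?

silmaz and fustak both have last vowel 'a' yet inflect differently (silmazori, fustakal), so the last vowel is not what conditions the rule; the final letter is.
"fitudti" ends in -i. The stems ending in -i (ziki → zikial, wuknibpi → wuknibpial) add -al.
The other pattern: stems ending in -z add -ori.
So fitudti → fitudtial.

fitudtial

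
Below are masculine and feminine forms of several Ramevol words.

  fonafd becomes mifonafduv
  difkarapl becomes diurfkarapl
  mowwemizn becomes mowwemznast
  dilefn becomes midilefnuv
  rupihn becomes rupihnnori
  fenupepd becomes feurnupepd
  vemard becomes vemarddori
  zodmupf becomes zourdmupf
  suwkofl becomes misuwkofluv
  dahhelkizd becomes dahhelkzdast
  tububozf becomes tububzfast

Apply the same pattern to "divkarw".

"divkarw" has second-to-last letter 'r'. The one such stem in the data (vemard → vemarddori) doubles the final consonant and adds -ori (as does rupihn), so the same rule applies.
The other patterns: stems whose second-to-last letter is 'p' insert -ur- after the first vowel; stems whose second-to-last letter is 'f' add mi- … -uv around the stem; stems whose second-to-last letter is 'z' delete the last vowel and add -ast.
So divkarw → divkarwwori.

divkarwwori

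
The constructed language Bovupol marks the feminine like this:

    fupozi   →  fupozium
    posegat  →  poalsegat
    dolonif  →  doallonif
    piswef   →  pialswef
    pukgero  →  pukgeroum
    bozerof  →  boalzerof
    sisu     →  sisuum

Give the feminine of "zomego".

dolonif and fupozi both have last vowel 'i' yet inflect differently (doallonif, fupozium), so the last vowel is not what conditions the rule; whether the stem ends in a vowel or a consonant is.
"zomego" ends in a vowel. The stems ending in a vowel (fupozi → fupozium, pukgero → pukgeroum, sisu → sisuum) add -um.
So zomego → zomegoum.

zomegoum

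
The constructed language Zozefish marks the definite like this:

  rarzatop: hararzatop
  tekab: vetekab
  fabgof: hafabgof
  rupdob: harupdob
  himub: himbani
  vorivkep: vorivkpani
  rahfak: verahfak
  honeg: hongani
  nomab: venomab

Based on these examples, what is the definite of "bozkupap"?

vebozkupap

"bozkupap" has last vowel 'a'. The stems whose last vowel is 'a' (tekab → vetekab, rahfak → verahfak, nomab → venomab) add the prefix ve-.
The other patterns: stems whose last vowel is 'o' add the prefix ha-; stems whose last vowel is 'e' or 'u' delete the last vowel and add -ani.
So bozkupap → vebozkupap.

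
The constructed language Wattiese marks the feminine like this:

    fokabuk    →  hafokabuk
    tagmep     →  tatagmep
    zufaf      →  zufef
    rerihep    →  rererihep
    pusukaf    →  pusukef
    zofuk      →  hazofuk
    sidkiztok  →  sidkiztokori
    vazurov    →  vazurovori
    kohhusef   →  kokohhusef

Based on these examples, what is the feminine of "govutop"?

sidkiztok and fokabuk both end in -k yet inflect differently (sidkiztokori, hafokabuk), so the final letter is not what conditions the rule; the last vowel is.
"govutop" has last vowel 'o'. The stems whose last vowel is 'o' (sidkiztok → sidkiztokori, vazurov → vazurovori) add -ori.
So govutop → govutopori.

govutopori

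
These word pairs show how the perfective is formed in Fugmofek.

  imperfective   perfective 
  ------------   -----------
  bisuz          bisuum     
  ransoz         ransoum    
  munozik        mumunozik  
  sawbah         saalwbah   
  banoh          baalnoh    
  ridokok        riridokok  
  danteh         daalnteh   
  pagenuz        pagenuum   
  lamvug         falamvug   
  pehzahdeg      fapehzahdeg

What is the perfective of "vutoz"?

vutoum

ransoz and banoh both have last vowel 'o' yet inflect differently (ransoum, baalnoh), so the last vowel is not what conditions the rule; the final letter is.
"vutoz" ends in -z. The stems ending in -z (pagenuz → pagenuum, bisuz → bisuum, ransoz → ransoum) drop the final letter and add -um.
The other patterns: stems ending in -h insert -al- after the first vowel; stems ending in -k repeat the first consonant+vowel as a prefix; stems ending in -g add the prefix fa-.
So vutoz → vutoum.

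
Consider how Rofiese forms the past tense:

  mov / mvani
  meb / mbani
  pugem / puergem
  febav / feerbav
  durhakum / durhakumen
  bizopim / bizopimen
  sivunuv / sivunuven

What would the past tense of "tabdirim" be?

tabdirimen

mov and febav both end in -v yet inflect differently (mvani, feerbav), so the final letter is not what conditions the rule; the number of vowels is.
"tabdirim" has 3 vowels. The stems with 3 vowels (durhakum → durhakumen, bizopim → bizopimen, sivunuv → sivunuven) add -en.
The other patterns: stems with 1 vowel delete the last vowel and add -ani; stems with 2 vowels insert -er- after the first vowel.
So tabdirim → tabdirimen.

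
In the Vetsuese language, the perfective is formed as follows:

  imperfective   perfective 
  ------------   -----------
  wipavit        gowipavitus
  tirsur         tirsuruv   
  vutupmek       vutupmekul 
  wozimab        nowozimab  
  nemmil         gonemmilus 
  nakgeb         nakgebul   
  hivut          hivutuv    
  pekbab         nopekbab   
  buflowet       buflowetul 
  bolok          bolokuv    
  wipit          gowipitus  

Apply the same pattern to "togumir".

gotogumirus

"togumir" has last vowel 'i'. The stems whose last vowel is 'i' (wipit → gowipitus, nemmil → gonemmilus, wipavit → gowipavitus) add go- … -us around the stem.
The other patterns: stems whose last vowel is 'e' add -ul; stems whose last vowel is 'a' add the prefix no-; stems whose last vowel is 'o' or 'u' add -uv.
So togumir → gotogumirus.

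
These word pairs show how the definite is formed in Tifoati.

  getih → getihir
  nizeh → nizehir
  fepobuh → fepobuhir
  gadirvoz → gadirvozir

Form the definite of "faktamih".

Every pair shown (getih → getihir, nizeh → nizehir, fepobuh → fepobuhir, …) follows the same rule: add -ir.
So faktamih → faktamihir.

faktamihir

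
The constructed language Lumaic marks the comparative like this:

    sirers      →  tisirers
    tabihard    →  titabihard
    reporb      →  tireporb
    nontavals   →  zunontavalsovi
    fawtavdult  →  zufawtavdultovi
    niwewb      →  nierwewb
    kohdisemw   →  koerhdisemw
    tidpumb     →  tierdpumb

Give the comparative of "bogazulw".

zubogazulwovi

"bogazulw" has second-to-last letter 'l'. The stems whose second-to-last letter is 'l' (nontavals → zunontavalsovi, fawtavdult → zufawtavdultovi) add zu- … -ovi around the stem.
The other patterns: stems whose second-to-last letter is 'r' add the prefix ti-; stems whose second-to-last letter is 'm' or 'w' insert -er- after the first vowel.
So bogazulw → zubogazulwovi.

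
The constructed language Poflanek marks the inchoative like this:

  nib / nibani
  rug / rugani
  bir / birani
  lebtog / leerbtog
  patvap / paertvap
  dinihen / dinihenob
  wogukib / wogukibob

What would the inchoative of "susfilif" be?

susfilifob

"susfilif" has 3 vowels. The stems with 3 vowels (dinihen → dinihenob, wogukib → wogukibob) add -ob.
The other patterns: stems with 1 vowel add -ani; stems with 2 vowels insert -er- after the first vowel.
So susfilif → susfilifob.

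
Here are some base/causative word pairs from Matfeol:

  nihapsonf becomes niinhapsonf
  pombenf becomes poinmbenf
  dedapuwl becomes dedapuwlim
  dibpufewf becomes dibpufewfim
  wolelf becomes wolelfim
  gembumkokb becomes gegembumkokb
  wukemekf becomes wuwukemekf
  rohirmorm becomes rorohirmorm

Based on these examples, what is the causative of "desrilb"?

nihapsonf and dibpufewf both end in -f yet inflect differently (niinhapsonf, dibpufewfim), so the final letter is not what conditions the rule; the second-to-last letter is.
"desrilb" has second-to-last letter 'l'. The one such stem in the data (wolelf → wolelfim) adds -im, so the same rule applies.
So desrilb → desrilbim.

desrilbim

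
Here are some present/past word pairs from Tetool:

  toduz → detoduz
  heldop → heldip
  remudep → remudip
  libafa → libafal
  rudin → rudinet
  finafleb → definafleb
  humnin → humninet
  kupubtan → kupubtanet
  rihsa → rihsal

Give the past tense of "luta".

"luta" ends in -a. The stems ending in -a (rihsa → rihsal, libafa → libafal) drop the final letter and add -al.
The other patterns: stems ending in -b or -z add the prefix de-; stems ending in -n add -et; stems ending in -p change the last vowel to 'i'.
So luta → lutal.

lutal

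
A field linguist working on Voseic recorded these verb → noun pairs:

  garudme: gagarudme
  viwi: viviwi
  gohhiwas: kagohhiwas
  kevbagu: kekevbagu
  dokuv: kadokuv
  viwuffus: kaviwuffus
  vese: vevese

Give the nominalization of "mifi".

mimifi

kevbagu and viwuffus both have last vowel 'u' yet inflect differently (kekevbagu, kaviwuffus), so the last vowel is not what conditions the rule; whether the stem ends in a vowel or a consonant is.
"mifi" ends in a vowel. The stems ending in a vowel (vese → vevese, garudme → gagarudme, viwi → viviwi) repeat the first consonant+vowel as a prefix.
The other pattern: stems ending in a consonant add the prefix ka-.
So mifi → mimifi.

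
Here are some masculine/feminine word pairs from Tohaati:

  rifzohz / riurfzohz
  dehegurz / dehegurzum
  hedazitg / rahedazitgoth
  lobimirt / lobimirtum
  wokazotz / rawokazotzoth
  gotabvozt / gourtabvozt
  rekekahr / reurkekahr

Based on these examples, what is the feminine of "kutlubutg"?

rakutlubutgoth

dehegurz and wokazotz both end in -z yet inflect differently (dehegurzum, rawokazotzoth), so the final letter is not what conditions the rule; the second-to-last letter is.
"kutlubutg" has second-to-last letter 't'. The stems whose second-to-last letter is 't' (wokazotz → rawokazotzoth, hedazitg → rahedazitgoth) add ra- … -oth around the stem.
So kutlubutg → rakutlubutgoth.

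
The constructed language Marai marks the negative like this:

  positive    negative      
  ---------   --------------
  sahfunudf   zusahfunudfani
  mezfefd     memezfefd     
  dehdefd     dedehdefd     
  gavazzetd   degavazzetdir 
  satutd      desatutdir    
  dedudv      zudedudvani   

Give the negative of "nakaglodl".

"nakaglodl" has second-to-last letter 'd'. The stems whose second-to-last letter is 'd' (sahfunudf → zusahfunudfani, dedudv → zudedudvani) add zu- … -ani around the stem.
So nakaglodl → zunakaglodlani.

zunakaglodlani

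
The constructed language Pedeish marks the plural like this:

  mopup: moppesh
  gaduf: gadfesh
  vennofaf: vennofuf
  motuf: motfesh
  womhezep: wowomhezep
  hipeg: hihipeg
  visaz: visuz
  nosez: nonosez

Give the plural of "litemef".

lilitemef

"litemef" has last vowel 'e'. The stems whose last vowel is 'e' (hipeg → hihipeg, womhezep → wowomhezep, nosez → nonosez) repeat the first consonant+vowel as a prefix.
So litemef → lilitemef.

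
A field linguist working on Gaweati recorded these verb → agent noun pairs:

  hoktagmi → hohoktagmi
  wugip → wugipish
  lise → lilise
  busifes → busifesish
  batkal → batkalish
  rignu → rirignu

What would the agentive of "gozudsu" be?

gogozudsu

busifes and lise both have last vowel 'e' yet inflect differently (busifesish, lilise), so the last vowel is not what conditions the rule; whether the stem ends in a vowel or a consonant is.
"gozudsu" ends in a vowel. The stems ending in a vowel (lise → lilise, rignu → rirignu, hoktagmi → hohoktagmi) repeat the first consonant+vowel as a prefix.
The other pattern: stems ending in a consonant add -ish.
So gozudsu → gogozudsu.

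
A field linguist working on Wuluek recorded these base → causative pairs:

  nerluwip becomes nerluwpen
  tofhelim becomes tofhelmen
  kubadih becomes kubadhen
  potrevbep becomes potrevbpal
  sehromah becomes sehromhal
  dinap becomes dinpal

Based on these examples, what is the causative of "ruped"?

rupdal

nerluwip and potrevbep both end in -p yet inflect differently (nerluwpen, potrevbpal), so the final letter is not what conditions the rule; the last vowel is.
"ruped" has last vowel 'e'. The one such stem in the data (potrevbep → potrevbpal) deletes the last vowel and adds -al (as do sehromah, dinap), so the same rule applies.
So ruped → rupdal.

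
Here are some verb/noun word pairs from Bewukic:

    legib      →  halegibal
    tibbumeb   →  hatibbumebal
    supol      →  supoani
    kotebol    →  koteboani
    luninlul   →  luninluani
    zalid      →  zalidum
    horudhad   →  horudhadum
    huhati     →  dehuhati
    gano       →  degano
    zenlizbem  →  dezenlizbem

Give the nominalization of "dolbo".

dedolbo

legib and zalid both have last vowel 'i' yet inflect differently (halegibal, zalidum), so the last vowel is not what conditions the rule; the final letter is.
"dolbo" ends in -o. The one such stem in the data (gano → degano) adds the prefix de-, so the same rule applies.
The other patterns: stems ending in -b add ha- … -al around the stem; stems ending in -l drop the final letter and add -ani; stems ending in -d add -um.
So dolbo → dedolbo.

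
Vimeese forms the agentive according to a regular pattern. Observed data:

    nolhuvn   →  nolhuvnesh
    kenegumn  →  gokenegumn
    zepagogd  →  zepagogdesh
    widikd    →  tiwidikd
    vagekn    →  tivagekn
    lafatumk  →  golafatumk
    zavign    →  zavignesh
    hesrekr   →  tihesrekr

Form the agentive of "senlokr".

"senlokr" has second-to-last letter 'k'. The stems whose second-to-last letter is 'k' (hesrekr → tihesrekr, vagekn → tivagekn, widikd → tiwidikd) add the prefix ti-.
So senlokr → tisenlokr.

tisenlokr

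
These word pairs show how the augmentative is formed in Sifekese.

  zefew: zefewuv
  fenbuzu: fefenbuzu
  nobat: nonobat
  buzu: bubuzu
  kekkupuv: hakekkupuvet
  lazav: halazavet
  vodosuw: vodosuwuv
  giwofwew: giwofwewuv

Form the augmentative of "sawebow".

"sawebow" ends in -w. The stems ending in -w (zefew → zefewuv, giwofwew → giwofwewuv, vodosuw → vodosuwuv) add -uv.
The other patterns: stems ending in -v add ha- … -et around the stem; stems ending in -t or -u repeat the first consonant+vowel as a prefix.
So sawebow → sawebowuv.

sawebowuv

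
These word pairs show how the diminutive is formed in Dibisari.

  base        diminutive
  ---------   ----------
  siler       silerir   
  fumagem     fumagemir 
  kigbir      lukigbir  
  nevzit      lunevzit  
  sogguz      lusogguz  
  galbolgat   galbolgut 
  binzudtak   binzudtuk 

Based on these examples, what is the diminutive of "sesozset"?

"sesozset" has last vowel 'e'. The stems whose last vowel is 'e' (siler → silerir, fumagem → fumagemir) add -ir.
The other patterns: stems whose last vowel is 'i' or 'u' add the prefix lu-; stems whose last vowel is 'a' change the last vowel to 'u'.
So sesozset → sesozsetir.

sesozsetir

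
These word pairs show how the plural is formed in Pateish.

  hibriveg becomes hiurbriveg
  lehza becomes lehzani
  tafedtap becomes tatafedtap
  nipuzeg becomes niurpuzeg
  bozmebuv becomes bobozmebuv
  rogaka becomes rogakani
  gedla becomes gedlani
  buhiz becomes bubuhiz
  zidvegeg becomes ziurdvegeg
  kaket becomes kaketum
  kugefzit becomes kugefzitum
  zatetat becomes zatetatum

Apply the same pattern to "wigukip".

wiwigukip

"wigukip" ends in -p. The one such stem in the data (tafedtap → tatafedtap) repeats the first consonant+vowel as a prefix (as do buhiz, bozmebuv), so the same rule applies.
The other patterns: stems ending in -g insert -ur- after the first vowel; stems ending in -a drop the final letter and add -ani; stems ending in -t add -um.
So wigukip → wiwigukip.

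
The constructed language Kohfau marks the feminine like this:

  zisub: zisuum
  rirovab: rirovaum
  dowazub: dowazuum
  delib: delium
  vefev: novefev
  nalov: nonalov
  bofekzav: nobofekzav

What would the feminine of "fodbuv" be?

nofodbuv

"fodbuv" ends in -v. The stems ending in -v (vefev → novefev, nalov → nonalov, bofekzav → nobofekzav) add the prefix no-.
The other pattern: stems ending in -b drop the final letter and add -um.
So fodbuv → nofodbuv.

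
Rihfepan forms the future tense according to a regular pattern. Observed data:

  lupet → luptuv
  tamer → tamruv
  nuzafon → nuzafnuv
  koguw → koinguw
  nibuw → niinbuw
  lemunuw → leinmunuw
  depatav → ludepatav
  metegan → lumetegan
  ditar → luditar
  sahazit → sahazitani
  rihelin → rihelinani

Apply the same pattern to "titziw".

nuzafon and metegan both end in -n yet inflect differently (nuzafnuv, lumetegan), so the final letter is not what conditions the rule; the last vowel is.
"titziw" has last vowel 'i'. The stems whose last vowel is 'i' (sahazit → sahazitani, rihelin → rihelinani) add -ani.
So titziw → titziwani.

titziwani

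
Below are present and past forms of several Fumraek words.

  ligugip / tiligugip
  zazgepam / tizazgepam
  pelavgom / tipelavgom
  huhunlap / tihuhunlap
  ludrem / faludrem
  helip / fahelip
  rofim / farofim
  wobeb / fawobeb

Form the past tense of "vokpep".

"vokpep" has 2 vowels. The stems with 2 vowels (ludrem → faludrem, helip → fahelip, rofim → farofim) add the prefix fa-.
The other pattern: stems with 3 vowels add the prefix ti-.
So vokpep → favokpep.

favokpep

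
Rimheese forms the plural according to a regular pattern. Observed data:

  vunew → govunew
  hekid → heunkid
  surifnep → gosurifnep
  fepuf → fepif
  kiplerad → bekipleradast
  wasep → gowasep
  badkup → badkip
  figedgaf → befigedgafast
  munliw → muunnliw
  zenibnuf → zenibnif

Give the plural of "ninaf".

beninafast

munliw and vunew both end in -w yet inflect differently (muunnliw, govunew), so the final letter is not what conditions the rule; the last vowel is.
"ninaf" has last vowel 'a'. The stems whose last vowel is 'a' (kiplerad → bekipleradast, figedgaf → befigedgafast) add be- … -ast around the stem.
The other patterns: stems whose last vowel is 'i' insert -un- after the first vowel; stems whose last vowel is 'e' add the prefix go-; stems whose last vowel is 'u' change the last vowel to 'i'.
So ninaf → beninafast.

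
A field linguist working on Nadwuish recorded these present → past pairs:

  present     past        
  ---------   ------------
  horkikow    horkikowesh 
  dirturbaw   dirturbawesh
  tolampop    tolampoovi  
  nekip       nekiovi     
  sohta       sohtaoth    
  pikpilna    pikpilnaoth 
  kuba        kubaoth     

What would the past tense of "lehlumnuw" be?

lehlumnuwesh

horkikow and tolampop both have last vowel 'o' yet inflect differently (horkikowesh, tolampoovi), so the last vowel is not what conditions the rule; the final letter is.
"lehlumnuw" ends in -w. The stems ending in -w (horkikow → horkikowesh, dirturbaw → dirturbawesh) add -esh.
So lehlumnuw → lehlumnuwesh.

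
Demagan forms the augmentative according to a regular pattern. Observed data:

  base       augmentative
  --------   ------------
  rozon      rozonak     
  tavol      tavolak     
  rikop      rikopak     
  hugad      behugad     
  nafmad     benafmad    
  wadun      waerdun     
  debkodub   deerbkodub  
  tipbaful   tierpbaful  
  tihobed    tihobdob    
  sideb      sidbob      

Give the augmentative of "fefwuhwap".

befefwuhwap

rozon and wadun both end in -n yet inflect differently (rozonak, waerdun), so the final letter is not what conditions the rule; the last vowel is.
"fefwuhwap" has last vowel 'a'. The stems whose last vowel is 'a' (hugad → behugad, nafmad → benafmad) add the prefix be-.
So fefwuhwap → befefwuhwap.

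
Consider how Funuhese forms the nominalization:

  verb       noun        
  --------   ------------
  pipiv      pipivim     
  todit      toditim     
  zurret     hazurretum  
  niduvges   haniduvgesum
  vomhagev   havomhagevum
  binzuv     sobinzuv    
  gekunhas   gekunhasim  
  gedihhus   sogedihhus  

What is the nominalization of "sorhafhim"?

"sorhafhim" has last vowel 'i'. The stems whose last vowel is 'i' (todit → toditim, pipiv → pipivim) add -im.
So sorhafhim → sorhafhimim.

sorhafhimim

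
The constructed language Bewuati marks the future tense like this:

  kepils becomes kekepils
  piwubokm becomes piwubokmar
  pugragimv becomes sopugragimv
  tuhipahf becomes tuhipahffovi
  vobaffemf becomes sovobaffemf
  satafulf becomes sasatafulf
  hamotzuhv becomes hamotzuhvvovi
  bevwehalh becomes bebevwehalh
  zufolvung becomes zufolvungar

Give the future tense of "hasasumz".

sohasasumz

hamotzuhv and pugragimv both end in -v yet inflect differently (hamotzuhvvovi, sopugragimv), so the final letter is not what conditions the rule; the second-to-last letter is.
"hasasumz" has second-to-last letter 'm'. The stems whose second-to-last letter is 'm' (pugragimv → sopugragimv, vobaffemf → sovobaffemf) add the prefix so-.
So hasasumz → sohasasumz.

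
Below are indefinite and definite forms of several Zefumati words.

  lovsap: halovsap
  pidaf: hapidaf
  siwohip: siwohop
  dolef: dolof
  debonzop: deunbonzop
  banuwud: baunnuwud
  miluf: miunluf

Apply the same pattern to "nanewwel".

nanewwol

lovsap and siwohip both end in -p yet inflect differently (halovsap, siwohop), so the final letter is not what conditions the rule; the last vowel is.
"nanewwel" has last vowel 'e'. The one such stem in the data (dolef → dolof) changes the last vowel to 'o' (as does siwohip), so the same rule applies.
The other patterns: stems whose last vowel is 'a' add the prefix ha-; stems whose last vowel is 'o' or 'u' insert -un- after the first vowel.
So nanewwel → nanewwol.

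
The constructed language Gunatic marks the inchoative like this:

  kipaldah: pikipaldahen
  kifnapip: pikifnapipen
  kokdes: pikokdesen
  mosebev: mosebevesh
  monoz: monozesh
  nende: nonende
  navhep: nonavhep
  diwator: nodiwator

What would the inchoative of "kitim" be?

kifnapip and navhep both end in -p yet inflect differently (pikifnapipen, nonavhep), so the final letter is not what conditions the rule; the first letter is.
"kitim" begins with k-. The stems beginning with k- (kipaldah → pikipaldahen, kifnapip → pikifnapipen, kokdes → pikokdesen) add pi- … -en around the stem.
So kitim → pikitimen.

pikitimen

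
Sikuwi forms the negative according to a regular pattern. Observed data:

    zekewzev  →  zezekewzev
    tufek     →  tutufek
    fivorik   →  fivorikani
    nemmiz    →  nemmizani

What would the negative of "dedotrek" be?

fivorik and tufek both end in -k yet inflect differently (fivorikani, tutufek), so the final letter is not what conditions the rule; the last vowel is.
"dedotrek" has last vowel 'e'. The stems whose last vowel is 'e' (zekewzev → zezekewzev, tufek → tutufek) repeat the first consonant+vowel as a prefix.
The other pattern: stems whose last vowel is 'i' add -ani.
So dedotrek → dededotrek.

dededotrek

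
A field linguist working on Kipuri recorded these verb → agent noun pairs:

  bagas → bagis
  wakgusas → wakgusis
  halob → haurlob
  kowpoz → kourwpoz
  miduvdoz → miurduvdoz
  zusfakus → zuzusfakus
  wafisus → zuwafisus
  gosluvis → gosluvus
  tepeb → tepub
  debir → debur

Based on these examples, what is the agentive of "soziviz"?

sozivuz

bagas and zusfakus both end in -s yet inflect differently (bagis, zuzusfakus), so the final letter is not what conditions the rule; the last vowel is.
"soziviz" has last vowel 'i'. The stems whose last vowel is 'i' (gosluvis → gosluvus, debir → debur) change the last vowel to 'u'.
So soziviz → sozivuz.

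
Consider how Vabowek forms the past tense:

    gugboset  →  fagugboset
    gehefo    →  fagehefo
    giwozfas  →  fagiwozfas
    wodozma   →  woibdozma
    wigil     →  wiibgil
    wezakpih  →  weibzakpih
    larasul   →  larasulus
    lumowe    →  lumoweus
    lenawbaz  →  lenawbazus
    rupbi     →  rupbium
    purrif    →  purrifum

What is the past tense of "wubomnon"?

wuibbomnon

wigil and larasul both end in -l yet inflect differently (wiibgil, larasulus), so the final letter is not what conditions the rule; the first letter is.
"wubomnon" begins with w-. The stems beginning with w- (wodozma → woibdozma, wigil → wiibgil, wezakpih → weibzakpih) insert -ib- after the first vowel.
So wubomnon → wuibbomnon.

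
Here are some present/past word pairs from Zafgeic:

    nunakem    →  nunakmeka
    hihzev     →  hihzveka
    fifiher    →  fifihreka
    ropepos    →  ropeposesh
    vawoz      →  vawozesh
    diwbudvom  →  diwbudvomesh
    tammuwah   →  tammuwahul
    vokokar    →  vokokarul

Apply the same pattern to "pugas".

nunakem and diwbudvom both end in -m yet inflect differently (nunakmeka, diwbudvomesh), so the final letter is not what conditions the rule; the last vowel is.
"pugas" has last vowel 'a'. The stems whose last vowel is 'a' (tammuwah → tammuwahul, vokokar → vokokarul) add -ul.
So pugas → pugasul.

pugasul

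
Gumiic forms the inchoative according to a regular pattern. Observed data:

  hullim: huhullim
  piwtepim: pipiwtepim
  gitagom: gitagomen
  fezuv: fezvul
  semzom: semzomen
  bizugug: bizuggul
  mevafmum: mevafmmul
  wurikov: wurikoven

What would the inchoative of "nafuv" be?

wurikov and fezuv both end in -v yet inflect differently (wurikoven, fezvul), so the final letter is not what conditions the rule; the last vowel is.
"nafuv" has last vowel 'u'. The stems whose last vowel is 'u' (bizugug → bizuggul, fezuv → fezvul, mevafmum → mevafmmul) delete the last vowel and add -ul.
So nafuv → nafvul.

nafvul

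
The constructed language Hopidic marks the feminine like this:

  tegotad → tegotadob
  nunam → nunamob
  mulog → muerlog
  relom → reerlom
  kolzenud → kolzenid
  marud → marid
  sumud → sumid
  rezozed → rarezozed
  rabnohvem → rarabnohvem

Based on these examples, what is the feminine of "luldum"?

luldim

nunam and relom both end in -m yet inflect differently (nunamob, reerlom), so the final letter is not what conditions the rule; the last vowel is.
"luldum" has last vowel 'u'. The stems whose last vowel is 'u' (kolzenud → kolzenid, marud → marid, sumud → sumid) change the last vowel to 'i'.
The other patterns: stems whose last vowel is 'a' add -ob; stems whose last vowel is 'o' insert -er- after the first vowel; stems whose last vowel is 'e' add the prefix ra-.
So luldum → luldim.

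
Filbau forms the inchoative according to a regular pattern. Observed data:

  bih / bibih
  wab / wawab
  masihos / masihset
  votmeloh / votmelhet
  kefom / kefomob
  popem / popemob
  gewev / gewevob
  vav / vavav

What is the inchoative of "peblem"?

vav and gewev both end in -v yet inflect differently (vavav, gewevob), so the final letter is not what conditions the rule; the number of vowels is.
"peblem" has 2 vowels. The stems with 2 vowels (gewev → gewevob, kefom → kefomob, popem → popemob) add -ob.
So peblem → peblemob.

peblemob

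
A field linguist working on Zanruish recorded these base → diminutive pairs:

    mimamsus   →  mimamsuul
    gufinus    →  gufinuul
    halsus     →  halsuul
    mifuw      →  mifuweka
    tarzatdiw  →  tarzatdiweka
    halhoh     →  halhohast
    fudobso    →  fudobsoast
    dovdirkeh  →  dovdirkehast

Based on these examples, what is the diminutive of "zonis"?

zoniul

mimamsus and mifuw both have last vowel 'u' yet inflect differently (mimamsuul, mifuweka), so the last vowel is not what conditions the rule; the final letter is.
"zonis" ends in -s. The stems ending in -s (mimamsus → mimamsuul, gufinus → gufinuul, halsus → halsuul) drop the final letter and add -ul.
The other patterns: stems ending in -w add -eka; stems ending in -h or -o add -ast.
So zonis → zoniul.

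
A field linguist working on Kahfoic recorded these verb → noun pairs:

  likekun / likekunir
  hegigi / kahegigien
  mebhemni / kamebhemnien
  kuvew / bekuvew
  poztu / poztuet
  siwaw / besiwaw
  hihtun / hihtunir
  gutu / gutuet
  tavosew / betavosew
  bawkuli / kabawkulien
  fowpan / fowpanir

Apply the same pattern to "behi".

siwaw and fowpan both have last vowel 'a' yet inflect differently (besiwaw, fowpanir), so the last vowel is not what conditions the rule; the final letter is.
"behi" ends in -i. The stems ending in -i (hegigi → kahegigien, mebhemni → kamebhemnien, bawkuli → kabawkulien) add ka- … -en around the stem.
So behi → kabehien.

kabehien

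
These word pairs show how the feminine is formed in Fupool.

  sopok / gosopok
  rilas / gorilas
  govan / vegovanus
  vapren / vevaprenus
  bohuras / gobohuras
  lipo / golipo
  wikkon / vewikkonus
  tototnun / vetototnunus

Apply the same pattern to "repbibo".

govan and bohuras both have last vowel 'a' yet inflect differently (vegovanus, gobohuras), so the last vowel is not what conditions the rule; the final letter is.
"repbibo" ends in -o. The one such stem in the data (lipo → golipo) adds the prefix go-, so the same rule applies.
So repbibo → gorepbibo.

gorepbibo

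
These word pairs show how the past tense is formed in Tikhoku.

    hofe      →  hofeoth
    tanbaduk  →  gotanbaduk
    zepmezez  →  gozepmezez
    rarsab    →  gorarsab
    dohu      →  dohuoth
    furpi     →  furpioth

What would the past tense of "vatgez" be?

govatgez

zepmezez and hofe both have last vowel 'e' yet inflect differently (gozepmezez, hofeoth), so the last vowel is not what conditions the rule; whether the stem ends in a vowel or a consonant is.
"vatgez" ends in a consonant. The stems ending in a consonant (rarsab → gorarsab, zepmezez → gozepmezez, tanbaduk → gotanbaduk) add the prefix go-.
The other pattern: stems ending in a vowel add -oth.
So vatgez → govatgez.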